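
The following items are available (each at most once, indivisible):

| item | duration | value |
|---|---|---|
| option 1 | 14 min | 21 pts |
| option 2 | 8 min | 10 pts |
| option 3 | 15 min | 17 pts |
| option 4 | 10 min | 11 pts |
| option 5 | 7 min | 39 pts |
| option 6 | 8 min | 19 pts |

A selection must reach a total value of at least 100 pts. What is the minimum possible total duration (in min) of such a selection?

Subsets with value ≥ 100, sorted by total duration:
- option 1+option 2+option 4+option 5+option 6: duration 47, value 100
- option 1+option 2+option 3+option 5+option 6: duration 52, value 106
Minimum duration: 47 min.

47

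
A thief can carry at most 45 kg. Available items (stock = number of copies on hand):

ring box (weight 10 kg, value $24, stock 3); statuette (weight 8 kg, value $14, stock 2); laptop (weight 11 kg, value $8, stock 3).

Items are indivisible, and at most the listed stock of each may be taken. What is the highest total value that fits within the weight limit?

Best selections within weight 45 and stock limits:
- 3×ring box + 1×statuette: weight 38, value 86
- 3×ring box + 1×laptop: weight 41, value 80
- 2×ring box + 2×statuette: weight 36, value 76
Best: $86.

$86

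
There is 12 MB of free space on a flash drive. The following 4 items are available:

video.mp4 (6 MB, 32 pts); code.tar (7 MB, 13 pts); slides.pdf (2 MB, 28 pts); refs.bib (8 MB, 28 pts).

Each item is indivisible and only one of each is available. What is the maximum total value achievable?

Check high-value combinations within 12 MB:
- video.mp4+slides.pdf: size 6+2=8, value 32+28=60
- slides.pdf+refs.bib: size 2+8=10, value 28+28=56
- code.tar+slides.pdf: size 7+2=9, value 13+28=41
Best: 60 pts.

60 pts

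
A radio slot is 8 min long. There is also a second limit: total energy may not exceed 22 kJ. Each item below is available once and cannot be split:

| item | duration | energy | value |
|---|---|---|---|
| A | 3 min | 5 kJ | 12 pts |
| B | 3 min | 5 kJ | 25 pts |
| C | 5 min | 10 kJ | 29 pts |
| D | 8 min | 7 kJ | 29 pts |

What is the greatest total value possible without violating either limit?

Feasible sets respecting both limits:
- B+C: duration 8, energy 15, value 54
- A+C: duration 8, energy 15, value 41
- A+B: duration 6, energy 10, value 37
Best: 54 pts.

54 pts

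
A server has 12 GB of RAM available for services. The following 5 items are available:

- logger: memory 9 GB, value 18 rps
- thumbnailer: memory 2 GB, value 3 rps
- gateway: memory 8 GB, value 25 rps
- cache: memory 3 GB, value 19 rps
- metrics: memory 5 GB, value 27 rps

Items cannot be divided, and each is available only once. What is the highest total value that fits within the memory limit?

49 rps

This is a 0/1 knapsack; check combinations near the capacity.
- thumbnailer+cache+metrics: memory 2+3+5=10, value 3+19+27=49
- cache+metrics: memory 3+5=8, value 19+27=46
- gateway+cache: memory 8+3=11, value 25+19=44
- logger+cache: memory 9+3=12, value 18+19=37
- thumbnailer+metrics: memory 2+5=7, value 3+27=30
Best: 49 rps.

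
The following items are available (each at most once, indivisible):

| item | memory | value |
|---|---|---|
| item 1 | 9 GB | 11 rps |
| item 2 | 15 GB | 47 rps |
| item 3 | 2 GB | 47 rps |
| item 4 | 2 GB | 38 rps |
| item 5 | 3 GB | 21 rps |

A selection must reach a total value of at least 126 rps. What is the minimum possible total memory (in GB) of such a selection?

Subsets with value ≥ 126, sorted by total memory:
- item 2+item 3+item 4: memory 19, value 132
- item 2+item 3+item 4+item 5: memory 22, value 153
Minimum memory: 19 GB.

19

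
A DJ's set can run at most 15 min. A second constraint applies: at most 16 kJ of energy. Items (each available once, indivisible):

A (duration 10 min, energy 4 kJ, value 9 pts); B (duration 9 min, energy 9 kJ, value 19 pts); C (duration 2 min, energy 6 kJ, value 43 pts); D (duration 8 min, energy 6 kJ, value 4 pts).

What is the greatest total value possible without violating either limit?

62 pts

Feasible sets respecting both limits:
- B+C: duration 11, energy 15, value 62
- A+C: duration 12, energy 10, value 52
- C+D: duration 10, energy 12, value 47
- C: duration 2, energy 6, value 43
Best: 62 pts.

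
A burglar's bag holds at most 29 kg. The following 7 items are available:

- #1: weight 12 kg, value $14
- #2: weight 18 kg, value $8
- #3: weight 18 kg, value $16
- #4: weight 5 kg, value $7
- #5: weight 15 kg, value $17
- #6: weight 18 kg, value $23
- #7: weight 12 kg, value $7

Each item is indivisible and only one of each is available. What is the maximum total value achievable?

Check high-value combinations within 29 kg:
- #1+#5: weight 12+15=27, value 14+17=31
- #4+#6: weight 5+18=23, value 7+23=30
- #1+#4+#7: weight 12+5+12=29, value 14+7+7=28
- #4+#5: weight 5+15=20, value 7+17=24
Best: $31.

$31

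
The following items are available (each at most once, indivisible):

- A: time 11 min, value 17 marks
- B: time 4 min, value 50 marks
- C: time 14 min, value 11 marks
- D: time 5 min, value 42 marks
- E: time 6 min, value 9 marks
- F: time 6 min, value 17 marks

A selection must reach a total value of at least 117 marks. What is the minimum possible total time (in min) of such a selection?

21

Subsets with value ≥ 117, sorted by total time:
- B+D+E+F: time 21, value 118
- A+B+D+F: time 26, value 126
- A+B+D+E: time 26, value 118
Minimum time: 21 min.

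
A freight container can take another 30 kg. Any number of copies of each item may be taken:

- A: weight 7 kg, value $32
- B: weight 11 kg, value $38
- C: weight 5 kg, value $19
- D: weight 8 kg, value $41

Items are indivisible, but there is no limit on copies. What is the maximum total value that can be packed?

$146

Best value-per-unit is D at 41/8; filling with it alone gives 3×41 = 123.
Optimal mix: 2×A + 2×D → weight 30, value 146.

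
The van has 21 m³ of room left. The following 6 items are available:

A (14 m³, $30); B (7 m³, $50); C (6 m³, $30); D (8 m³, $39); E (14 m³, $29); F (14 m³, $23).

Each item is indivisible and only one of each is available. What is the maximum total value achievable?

$119

Check high-value combinations within 21 m³:
- B+C+D: volume 7+6+8=21, value 50+30+39=119
- B+D: volume 7+8=15, value 50+39=89
- B+C: volume 7+6=13, value 50+30=80
- A+B: volume 14+7=21, value 30+50=80
- B+E: volume 7+14=21, value 50+29=79
Best: $119.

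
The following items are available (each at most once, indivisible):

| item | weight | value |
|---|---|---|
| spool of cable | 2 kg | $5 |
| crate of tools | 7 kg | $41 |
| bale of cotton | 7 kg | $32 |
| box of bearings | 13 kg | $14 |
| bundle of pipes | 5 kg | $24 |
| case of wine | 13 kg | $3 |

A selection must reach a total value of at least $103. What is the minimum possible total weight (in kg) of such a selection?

Subsets with value ≥ 103, sorted by total weight:
- crate of tools+bale of cotton+box of bearings+bundle of pipes: weight 32, value 111
- spool of cable+crate of tools+bale of cotton+box of bearings+bundle of pipes: weight 34, value 116
Minimum weight: 32 kg.

32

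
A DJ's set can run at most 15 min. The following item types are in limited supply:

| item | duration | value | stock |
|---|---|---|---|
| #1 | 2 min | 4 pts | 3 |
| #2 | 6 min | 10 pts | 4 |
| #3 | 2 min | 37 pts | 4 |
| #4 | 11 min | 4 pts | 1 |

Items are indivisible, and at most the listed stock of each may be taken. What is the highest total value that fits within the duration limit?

Best selections within duration 15 and stock limits:
- 3×#1 + 4×#3: duration 14, value 160
- 1×#2 + 4×#3: duration 14, value 158
Best: 160 pts.

160 pts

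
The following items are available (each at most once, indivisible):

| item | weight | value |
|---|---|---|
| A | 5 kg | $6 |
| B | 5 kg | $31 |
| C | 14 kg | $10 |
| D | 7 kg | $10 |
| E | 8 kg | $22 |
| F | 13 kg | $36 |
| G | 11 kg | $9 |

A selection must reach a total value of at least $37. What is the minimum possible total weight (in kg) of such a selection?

10

Subsets with value ≥ 37, sorted by total weight:
- A+B: weight 10, value 37
- B+D: weight 12, value 41
Minimum weight: 10 kg.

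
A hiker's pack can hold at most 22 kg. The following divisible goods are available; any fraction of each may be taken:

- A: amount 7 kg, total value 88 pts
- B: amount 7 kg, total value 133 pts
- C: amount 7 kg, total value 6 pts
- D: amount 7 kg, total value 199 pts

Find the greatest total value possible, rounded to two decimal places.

Take in order of value per unit:
- D (199/7 per unit): all 7 → value 199, running total 199.00
- B (133/7 per unit): all 7 → value 133, running total 332.00
- A (88/7 per unit): all 7 → value 88, running total 420.00
- C (6/7 per unit): 1 of 7 → value 1×6/7 = 0.8571, running total 420.86
Total 420.86.

420.86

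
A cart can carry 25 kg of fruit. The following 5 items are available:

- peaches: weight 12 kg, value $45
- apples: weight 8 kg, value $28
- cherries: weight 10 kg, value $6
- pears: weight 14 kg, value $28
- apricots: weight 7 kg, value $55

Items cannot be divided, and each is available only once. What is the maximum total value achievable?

$100

Check high-value combinations within 25 kg:
- peaches+apricots: weight 12+7=19, value 45+55=100
- apples+cherries+apricots: weight 8+10+7=25, value 28+6+55=89
- apples+apricots: weight 8+7=15, value 28+55=83
Best: $100.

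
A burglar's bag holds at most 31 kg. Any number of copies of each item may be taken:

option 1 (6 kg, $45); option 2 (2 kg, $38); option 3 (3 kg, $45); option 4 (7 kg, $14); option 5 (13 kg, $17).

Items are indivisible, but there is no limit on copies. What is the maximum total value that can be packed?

Best value-per-unit is option 2 at 38/2; filling with it alone gives 15×38 = 570.
Optimal mix: 14×option 2 + 1×option 3 → weight 31, value 577.

$577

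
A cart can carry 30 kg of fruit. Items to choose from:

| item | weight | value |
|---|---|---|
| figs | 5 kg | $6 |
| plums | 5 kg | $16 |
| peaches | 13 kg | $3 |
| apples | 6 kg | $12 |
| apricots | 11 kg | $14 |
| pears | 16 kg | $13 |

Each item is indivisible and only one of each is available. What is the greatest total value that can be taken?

$48

This is a 0/1 knapsack; check combinations near the capacity.
- figs+plums+apples+apricots: weight 5+5+6+11=27, value 6+16+12+14=48
- plums+apples+apricots: weight 5+6+11=22, value 16+12+14=42
- plums+apples+pears: weight 5+6+16=27, value 16+12+13=41
Best: $48.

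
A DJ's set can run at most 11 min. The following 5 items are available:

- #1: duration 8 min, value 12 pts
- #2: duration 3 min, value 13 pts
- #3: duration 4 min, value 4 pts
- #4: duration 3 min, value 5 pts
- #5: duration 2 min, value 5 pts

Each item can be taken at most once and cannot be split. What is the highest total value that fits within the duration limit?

Check high-value combinations within 11 min:
- #1+#2: duration 8+3=11, value 12+13=25
- #2+#4+#5: duration 3+3+2=8, value 13+5+5=23
- #2+#3+#5: duration 3+4+2=9, value 13+4+5=22
Best: 25 pts.

25 pts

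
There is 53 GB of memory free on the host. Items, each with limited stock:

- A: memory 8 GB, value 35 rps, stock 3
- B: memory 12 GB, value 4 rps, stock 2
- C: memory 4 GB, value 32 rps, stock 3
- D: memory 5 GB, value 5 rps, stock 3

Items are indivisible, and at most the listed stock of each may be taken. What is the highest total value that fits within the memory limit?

Top feasible selections:
- 3×A + 3×C + 3×D: memory 51, value 216
- 3×A + 3×C + 2×D: memory 46, value 211
- 3×A + 1×B + 3×C + 1×D: memory 53, value 210
- 3×A + 3×C + 1×D: memory 41, value 206
Best: 216 rps.

216 rps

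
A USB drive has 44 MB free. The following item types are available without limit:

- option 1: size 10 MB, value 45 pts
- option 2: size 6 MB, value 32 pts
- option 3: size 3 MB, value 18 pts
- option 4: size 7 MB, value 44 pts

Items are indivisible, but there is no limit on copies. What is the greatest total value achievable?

Best value-per-unit is option 4 at 44/7; filling with it alone gives 6×44 = 264.
Optimal mix: 3×option 3 + 5×option 4 → size 44, value 274.

274 pts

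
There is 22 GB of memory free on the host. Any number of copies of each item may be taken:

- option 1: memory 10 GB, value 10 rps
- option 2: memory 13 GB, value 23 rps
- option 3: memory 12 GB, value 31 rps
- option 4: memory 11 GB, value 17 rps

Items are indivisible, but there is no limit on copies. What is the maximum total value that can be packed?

41 rps

Best value-per-unit is option 3 at 31/12; filling with it alone gives 1×31 = 31.
Optimal mix: 1×option 1 + 1×option 3 → memory 22, value 41.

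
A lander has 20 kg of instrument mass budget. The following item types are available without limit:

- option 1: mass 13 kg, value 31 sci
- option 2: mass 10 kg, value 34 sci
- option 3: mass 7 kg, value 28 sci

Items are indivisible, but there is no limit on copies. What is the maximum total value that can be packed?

68 sci

Best value-per-unit is option 3 at 28/7; filling with it alone gives 2×28 = 56.
Optimal mix: 2×option 2 → mass 20, value 68.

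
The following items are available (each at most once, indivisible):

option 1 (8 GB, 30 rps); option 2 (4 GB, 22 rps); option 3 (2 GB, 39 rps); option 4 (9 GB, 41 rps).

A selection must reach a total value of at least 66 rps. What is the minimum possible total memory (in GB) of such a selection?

10

Subsets with value ≥ 66, sorted by total memory:
- option 1+option 3: memory 10, value 69
- option 3+option 4: memory 11, value 80
Minimum memory: 10 GB.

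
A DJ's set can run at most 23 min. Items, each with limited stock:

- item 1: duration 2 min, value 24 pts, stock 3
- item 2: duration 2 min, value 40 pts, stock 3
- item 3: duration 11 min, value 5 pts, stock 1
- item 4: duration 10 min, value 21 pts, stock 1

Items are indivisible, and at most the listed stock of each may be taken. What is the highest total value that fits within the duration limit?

Top feasible selections:
- 3×item 1 + 3×item 2 + 1×item 4: duration 22, value 213
- 3×item 1 + 3×item 2 + 1×item 3: duration 23, value 197
- 3×item 1 + 3×item 2: duration 12, value 192
Best: 213 pts.

213 pts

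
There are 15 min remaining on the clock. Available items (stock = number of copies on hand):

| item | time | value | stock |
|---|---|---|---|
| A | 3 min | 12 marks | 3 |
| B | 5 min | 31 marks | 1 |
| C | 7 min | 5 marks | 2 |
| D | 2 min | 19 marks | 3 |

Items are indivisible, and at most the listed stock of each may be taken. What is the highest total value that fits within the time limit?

100 marks

Top feasible selections:
- 1×A + 1×B + 3×D: time 14, value 100
- 2×A + 1×B + 2×D: time 15, value 93
Best: 100 marks.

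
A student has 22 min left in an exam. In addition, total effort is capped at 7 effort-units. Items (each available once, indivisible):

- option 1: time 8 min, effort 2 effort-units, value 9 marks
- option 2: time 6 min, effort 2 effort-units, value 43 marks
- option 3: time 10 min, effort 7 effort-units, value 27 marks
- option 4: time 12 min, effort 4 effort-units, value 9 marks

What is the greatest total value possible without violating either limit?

Feasible sets respecting both limits:
- option 1+option 2: time 14, effort 4, value 52
- option 2+option 4: time 18, effort 6, value 52
- option 2: time 6, effort 2, value 43
- option 3: time 10, effort 7, value 27
Best: 52 marks.

52 marks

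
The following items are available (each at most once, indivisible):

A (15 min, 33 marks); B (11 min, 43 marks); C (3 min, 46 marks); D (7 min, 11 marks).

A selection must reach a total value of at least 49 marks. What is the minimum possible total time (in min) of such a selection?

10

Subsets with value ≥ 49, sorted by total time:
- C+D: time 10, value 57
- B+C: time 14, value 89
Minimum time: 10 min.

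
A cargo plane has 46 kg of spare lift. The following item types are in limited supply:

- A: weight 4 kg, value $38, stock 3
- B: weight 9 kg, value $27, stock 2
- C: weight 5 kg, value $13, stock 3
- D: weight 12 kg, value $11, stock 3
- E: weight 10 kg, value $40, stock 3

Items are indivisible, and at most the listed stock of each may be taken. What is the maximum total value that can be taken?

Top feasible selections:
- 3×A + 3×E: weight 42, value 234
- 3×A + 1×B + 1×C + 2×E: weight 46, value 234
Best: $234.

$234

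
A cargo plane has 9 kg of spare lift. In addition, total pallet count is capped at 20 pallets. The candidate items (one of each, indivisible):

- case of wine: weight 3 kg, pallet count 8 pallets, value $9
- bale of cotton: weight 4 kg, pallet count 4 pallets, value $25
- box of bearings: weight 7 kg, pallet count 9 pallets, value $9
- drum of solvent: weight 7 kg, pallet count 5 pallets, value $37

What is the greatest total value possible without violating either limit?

Feasible sets respecting both limits:
- drum of solvent: weight 7, pallet count 5, value 37
- case of wine+bale of cotton: weight 7, pallet count 12, value 34
- bale of cotton: weight 4, pallet count 4, value 25
Best: $37.

$37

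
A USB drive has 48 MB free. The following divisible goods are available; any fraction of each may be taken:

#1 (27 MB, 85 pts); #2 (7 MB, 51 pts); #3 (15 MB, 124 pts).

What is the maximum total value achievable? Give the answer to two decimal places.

256.85

Take in order of value per unit:
- #3 (124/15 per unit): all 15 → value 124, running total 124.00
- #2 (51/7 per unit): all 7 → value 51, running total 175.00
- #1 (85/27 per unit): 26 of 27 → value 26×85/27 = 81.8519, running total 256.85
Total 256.85.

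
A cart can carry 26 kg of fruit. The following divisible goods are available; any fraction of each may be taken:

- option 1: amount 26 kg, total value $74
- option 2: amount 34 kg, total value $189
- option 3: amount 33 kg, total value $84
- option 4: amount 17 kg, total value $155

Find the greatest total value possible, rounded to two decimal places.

205.03

Take in order of value per unit:
- option 4 (155/17 per unit): all 17 → value 155, running total 155.00
- option 2 (189/34 per unit): 9 of 34 → value 9×189/34 = 50.0294, running total 205.03
Total 205.03.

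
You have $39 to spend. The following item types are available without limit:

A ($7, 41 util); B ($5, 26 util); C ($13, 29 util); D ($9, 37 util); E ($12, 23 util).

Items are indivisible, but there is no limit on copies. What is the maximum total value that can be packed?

216 util

Best value-per-unit is A at 41/7; filling with it alone gives 5×41 = 205.
Optimal mix: 4×A + 2×B → cost 38, value 216.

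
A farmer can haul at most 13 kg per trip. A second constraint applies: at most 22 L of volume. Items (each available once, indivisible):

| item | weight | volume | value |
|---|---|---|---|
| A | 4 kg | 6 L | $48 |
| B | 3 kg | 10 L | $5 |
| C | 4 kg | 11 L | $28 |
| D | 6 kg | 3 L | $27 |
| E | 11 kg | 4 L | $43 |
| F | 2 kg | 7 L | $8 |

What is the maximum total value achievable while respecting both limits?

$83

Feasible sets respecting both limits:
- A+D+F: weight 12, volume 16, value 83
- A+B+D: weight 13, volume 19, value 80
- A+C: weight 8, volume 17, value 76
- A+D: weight 10, volume 9, value 75
Best: $83.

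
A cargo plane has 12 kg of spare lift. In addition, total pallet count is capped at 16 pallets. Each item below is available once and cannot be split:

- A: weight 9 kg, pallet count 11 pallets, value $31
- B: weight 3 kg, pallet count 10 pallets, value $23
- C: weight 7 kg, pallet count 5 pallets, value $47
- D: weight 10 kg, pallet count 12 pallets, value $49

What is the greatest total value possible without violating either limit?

$70

Feasible sets respecting both limits:
- B+C: weight 10, pallet count 15, value 70
- D: weight 10, pallet count 12, value 49
- C: weight 7, pallet count 5, value 47
Best: $70.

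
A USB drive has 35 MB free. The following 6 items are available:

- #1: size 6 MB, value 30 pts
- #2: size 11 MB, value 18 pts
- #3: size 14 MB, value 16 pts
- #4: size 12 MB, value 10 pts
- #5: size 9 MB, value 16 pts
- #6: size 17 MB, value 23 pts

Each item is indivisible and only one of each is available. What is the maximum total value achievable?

71 pts

Check high-value combinations within 35 MB:
- #1+#2+#6: size 6+11+17=34, value 30+18+23=71
- #1+#5+#6: size 6+9+17=32, value 30+16+23=69
- #1+#2+#5: size 6+11+9=26, value 30+18+16=64
- #1+#2+#3: size 6+11+14=31, value 30+18+16=64
- #1+#4+#6: size 6+12+17=35, value 30+10+23=63
Best: 71 pts.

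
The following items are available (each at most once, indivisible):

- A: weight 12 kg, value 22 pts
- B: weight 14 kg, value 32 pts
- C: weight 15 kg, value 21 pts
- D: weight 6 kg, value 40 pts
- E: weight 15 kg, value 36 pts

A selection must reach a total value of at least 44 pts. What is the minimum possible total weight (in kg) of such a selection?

Subsets with value ≥ 44, sorted by total weight:
- A+D: weight 18, value 62
- B+D: weight 20, value 72
- D+E: weight 21, value 76
- C+D: weight 21, value 61
Minimum weight: 18 kg.

18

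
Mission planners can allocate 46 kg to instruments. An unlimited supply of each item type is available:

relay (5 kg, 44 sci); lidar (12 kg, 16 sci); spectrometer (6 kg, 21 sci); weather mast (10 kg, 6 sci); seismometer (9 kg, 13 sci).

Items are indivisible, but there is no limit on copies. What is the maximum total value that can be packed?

Best value-per-unit is relay at 44/5, and filling with it alone uses mass 9×5=45. No mix of the others beats 9×44 = 396.

396 sci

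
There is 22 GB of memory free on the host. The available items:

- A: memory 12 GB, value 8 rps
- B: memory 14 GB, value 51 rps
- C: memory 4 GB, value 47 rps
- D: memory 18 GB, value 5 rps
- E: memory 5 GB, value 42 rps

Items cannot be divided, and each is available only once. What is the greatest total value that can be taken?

Check high-value combinations within 22 GB:
- B+C: memory 14+4=18, value 51+47=98
- A+C+E: memory 12+4+5=21, value 8+47+42=97
- B+E: memory 14+5=19, value 51+42=93
- C+E: memory 4+5=9, value 47+42=89
- A+C: memory 12+4=16, value 8+47=55
Best: 98 rps.

98 rps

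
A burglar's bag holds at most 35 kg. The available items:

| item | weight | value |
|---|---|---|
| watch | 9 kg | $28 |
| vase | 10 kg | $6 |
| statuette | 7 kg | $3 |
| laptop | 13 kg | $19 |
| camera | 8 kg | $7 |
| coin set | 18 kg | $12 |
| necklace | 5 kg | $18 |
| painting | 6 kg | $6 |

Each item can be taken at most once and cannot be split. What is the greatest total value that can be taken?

This is a 0/1 knapsack; check combinations near the capacity.
- watch+laptop+camera+necklace: weight 9+13+8+5=35, value 28+19+7+18=72
- watch+laptop+necklace+painting: weight 9+13+5+6=33, value 28+19+18+6=71
- watch+statuette+laptop+necklace: weight 9+7+13+5=34, value 28+3+19+18=68
- watch+laptop+necklace: weight 9+13+5=27, value 28+19+18=65
- watch+statuette+camera+necklace+painting: weight 9+7+8+5+6=35, value 28+3+7+18+6=62
Best: $72.

$72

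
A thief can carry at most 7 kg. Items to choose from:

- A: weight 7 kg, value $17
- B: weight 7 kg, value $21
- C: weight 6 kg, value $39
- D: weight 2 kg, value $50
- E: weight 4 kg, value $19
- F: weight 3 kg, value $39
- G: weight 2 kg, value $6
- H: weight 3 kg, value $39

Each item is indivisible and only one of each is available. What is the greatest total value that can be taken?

Check high-value combinations within 7 kg:
- D+F+G: weight 2+3+2=7, value 50+39+6=95
- D+G+H: weight 2+2+3=7, value 50+6+39=95
- D+F: weight 2+3=5, value 50+39=89
- D+H: weight 2+3=5, value 50+39=89
Best: $95.

$95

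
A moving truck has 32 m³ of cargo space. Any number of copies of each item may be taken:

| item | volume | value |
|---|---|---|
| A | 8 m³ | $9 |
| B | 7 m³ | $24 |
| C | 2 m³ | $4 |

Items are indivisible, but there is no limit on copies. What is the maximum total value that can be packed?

Best value-per-unit is B at 24/7; filling with it alone gives 4×24 = 96.
Optimal mix: 4×B + 2×C → volume 32, value 104.

$104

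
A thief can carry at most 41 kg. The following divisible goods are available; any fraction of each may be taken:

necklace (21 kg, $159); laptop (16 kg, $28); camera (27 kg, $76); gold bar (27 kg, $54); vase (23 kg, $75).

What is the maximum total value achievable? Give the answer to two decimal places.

Take in order of value per unit:
- necklace (159/21 per unit): all 21 → value 159, running total 159.00
- vase (75/23 per unit): 20 of 23 → value 20×75/23 = 65.2174, running total 224.22
Total 224.22.

224.22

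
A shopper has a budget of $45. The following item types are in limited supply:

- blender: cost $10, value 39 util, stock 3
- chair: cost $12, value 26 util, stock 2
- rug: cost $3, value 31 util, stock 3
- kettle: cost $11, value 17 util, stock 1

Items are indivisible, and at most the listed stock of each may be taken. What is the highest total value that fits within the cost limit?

Top feasible selections:
- 3×blender + 3×rug: cost 39, value 210
- 2×blender + 1×chair + 3×rug: cost 41, value 197
Best: 210 util.

210 util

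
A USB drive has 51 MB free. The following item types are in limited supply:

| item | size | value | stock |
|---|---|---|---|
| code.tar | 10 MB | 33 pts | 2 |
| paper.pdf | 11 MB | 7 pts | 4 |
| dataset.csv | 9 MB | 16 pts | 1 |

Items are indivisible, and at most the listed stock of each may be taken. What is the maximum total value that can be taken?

96 pts

Best selections within size 51 and stock limits:
- 2×code.tar + 2×paper.pdf + 1×dataset.csv: size 51, value 96
- 2×code.tar + 1×paper.pdf + 1×dataset.csv: size 40, value 89
- 2×code.tar + 1×dataset.csv: size 29, value 82
Best: 96 pts.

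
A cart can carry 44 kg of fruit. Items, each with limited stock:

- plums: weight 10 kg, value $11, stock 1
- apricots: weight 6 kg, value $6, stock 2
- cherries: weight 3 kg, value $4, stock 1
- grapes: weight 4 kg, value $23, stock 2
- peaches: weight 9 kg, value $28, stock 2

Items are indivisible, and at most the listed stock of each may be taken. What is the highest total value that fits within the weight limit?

$119

Top feasible selections:
- 1×plums + 1×apricots + 2×grapes + 2×peaches: weight 42, value 119
- 2×apricots + 1×cherries + 2×grapes + 2×peaches: weight 41, value 118
- 1×plums + 1×cherries + 2×grapes + 2×peaches: weight 39, value 117
- 2×apricots + 2×grapes + 2×peaches: weight 38, value 114
Best: $119.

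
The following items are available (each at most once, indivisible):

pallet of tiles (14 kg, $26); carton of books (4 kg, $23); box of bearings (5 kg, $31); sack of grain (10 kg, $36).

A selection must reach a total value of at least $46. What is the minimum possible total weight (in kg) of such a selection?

9

Subsets with value ≥ 46, sorted by total weight:
- carton of books+box of bearings: weight 9, value 54
- carton of books+sack of grain: weight 14, value 59
- box of bearings+sack of grain: weight 15, value 67
Minimum weight: 9 kg.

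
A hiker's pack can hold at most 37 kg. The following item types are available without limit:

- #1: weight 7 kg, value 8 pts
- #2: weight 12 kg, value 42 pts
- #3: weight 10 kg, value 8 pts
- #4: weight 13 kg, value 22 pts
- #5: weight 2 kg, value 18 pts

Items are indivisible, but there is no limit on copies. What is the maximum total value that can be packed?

Best value-per-unit is #5 at 18/2, and filling with it alone uses weight 18×2=36. No mix of the others beats 18×18 = 324.

324 pts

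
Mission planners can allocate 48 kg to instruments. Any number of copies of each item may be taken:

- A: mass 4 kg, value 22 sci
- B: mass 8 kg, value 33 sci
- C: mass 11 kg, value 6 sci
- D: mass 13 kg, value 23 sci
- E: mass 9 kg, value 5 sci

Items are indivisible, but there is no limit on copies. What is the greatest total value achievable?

Best value-per-unit is A at 22/4, and filling with it alone uses mass 12×4=48. No mix of the others beats 12×22 = 264.

264 sci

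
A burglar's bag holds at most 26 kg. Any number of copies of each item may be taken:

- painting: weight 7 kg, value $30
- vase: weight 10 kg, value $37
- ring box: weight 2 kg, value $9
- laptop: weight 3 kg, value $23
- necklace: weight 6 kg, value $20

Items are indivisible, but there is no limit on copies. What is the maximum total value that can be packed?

Best value-per-unit is laptop at 23/3; filling with it alone gives 8×23 = 184.
Optimal mix: 1×ring box + 8×laptop → weight 26, value 193.

$193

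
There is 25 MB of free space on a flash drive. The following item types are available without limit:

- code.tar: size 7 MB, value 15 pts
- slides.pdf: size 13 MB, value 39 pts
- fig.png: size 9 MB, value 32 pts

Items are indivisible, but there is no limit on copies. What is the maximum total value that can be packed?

79 pts

Best value-per-unit is fig.png at 32/9; filling with it alone gives 2×32 = 64.
Optimal mix: 1×code.tar + 2×fig.png → size 25, value 79.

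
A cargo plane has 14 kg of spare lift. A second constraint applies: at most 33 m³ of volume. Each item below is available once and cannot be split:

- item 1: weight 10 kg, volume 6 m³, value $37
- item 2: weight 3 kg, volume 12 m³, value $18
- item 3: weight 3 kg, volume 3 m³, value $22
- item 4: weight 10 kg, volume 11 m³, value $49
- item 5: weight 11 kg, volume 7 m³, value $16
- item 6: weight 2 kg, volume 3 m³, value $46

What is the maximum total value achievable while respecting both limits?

$95

Feasible sets respecting both limits:
- item 4+item 6: weight 12, volume 14, value 95
- item 2+item 3+item 6: weight 8, volume 18, value 86
- item 1+item 6: weight 12, volume 9, value 83
- item 3+item 4: weight 13, volume 14, value 71
Best: $95.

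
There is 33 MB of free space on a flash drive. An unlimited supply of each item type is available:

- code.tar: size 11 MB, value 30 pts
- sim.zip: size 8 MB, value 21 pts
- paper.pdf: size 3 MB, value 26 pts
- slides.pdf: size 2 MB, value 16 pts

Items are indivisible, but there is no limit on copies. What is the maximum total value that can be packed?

Best value-per-unit is paper.pdf at 26/3, and filling with it alone uses size 11×3=33. No mix of the others beats 11×26 = 286.

286 pts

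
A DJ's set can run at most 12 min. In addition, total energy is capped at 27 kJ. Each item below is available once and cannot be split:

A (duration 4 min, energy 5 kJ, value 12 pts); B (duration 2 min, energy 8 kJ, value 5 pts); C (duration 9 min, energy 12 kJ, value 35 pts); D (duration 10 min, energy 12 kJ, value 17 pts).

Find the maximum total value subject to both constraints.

40 pts

Feasible sets respecting both limits:
- B+C: duration 11, energy 20, value 40
- C: duration 9, energy 12, value 35
- B+D: duration 12, energy 20, value 22
Best: 40 pts.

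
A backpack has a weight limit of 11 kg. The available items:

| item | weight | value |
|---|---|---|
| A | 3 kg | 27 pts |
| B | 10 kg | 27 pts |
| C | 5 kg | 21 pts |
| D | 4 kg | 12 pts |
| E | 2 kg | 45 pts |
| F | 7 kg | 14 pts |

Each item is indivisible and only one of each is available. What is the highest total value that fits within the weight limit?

Check high-value combinations within 11 kg:
- A+C+E: weight 3+5+2=10, value 27+21+45=93
- A+D+E: weight 3+4+2=9, value 27+12+45=84
- C+D+E: weight 5+4+2=11, value 21+12+45=78
- A+E: weight 3+2=5, value 27+45=72
- C+E: weight 5+2=7, value 21+45=66
Best: 93 pts.

93 pts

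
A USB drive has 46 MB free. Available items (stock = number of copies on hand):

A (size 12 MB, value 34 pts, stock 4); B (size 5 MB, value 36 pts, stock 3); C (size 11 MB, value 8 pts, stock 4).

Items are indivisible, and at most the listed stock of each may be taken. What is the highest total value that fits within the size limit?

176 pts

Best selections within size 46 and stock limits:
- 2×A + 3×B: size 39, value 176
- 3×A + 2×B: size 46, value 174
Best: 176 pts.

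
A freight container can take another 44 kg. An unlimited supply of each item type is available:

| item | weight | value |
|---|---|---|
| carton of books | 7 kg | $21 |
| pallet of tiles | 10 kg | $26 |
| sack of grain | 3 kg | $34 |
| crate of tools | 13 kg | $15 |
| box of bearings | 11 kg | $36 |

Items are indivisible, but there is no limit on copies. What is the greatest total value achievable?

Best value-per-unit is sack of grain at 34/3, and filling with it alone uses weight 14×3=42. No mix of the others beats 14×34 = 476.

$476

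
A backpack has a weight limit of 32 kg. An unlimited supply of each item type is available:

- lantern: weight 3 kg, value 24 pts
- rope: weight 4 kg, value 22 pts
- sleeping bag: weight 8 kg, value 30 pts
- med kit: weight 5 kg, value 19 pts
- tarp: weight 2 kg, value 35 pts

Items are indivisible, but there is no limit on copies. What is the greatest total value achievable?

Best value-per-unit is tarp at 35/2, and filling with it alone uses weight 16×2=32. No mix of the others beats 16×35 = 560.

560 pts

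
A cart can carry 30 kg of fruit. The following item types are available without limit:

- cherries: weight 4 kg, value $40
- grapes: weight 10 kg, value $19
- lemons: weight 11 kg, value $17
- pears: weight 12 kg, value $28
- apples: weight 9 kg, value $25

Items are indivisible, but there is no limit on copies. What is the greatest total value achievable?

Best value-per-unit is cherries at 40/4, and filling with it alone uses weight 7×4=28. No mix of the others beats 7×40 = 280.

$280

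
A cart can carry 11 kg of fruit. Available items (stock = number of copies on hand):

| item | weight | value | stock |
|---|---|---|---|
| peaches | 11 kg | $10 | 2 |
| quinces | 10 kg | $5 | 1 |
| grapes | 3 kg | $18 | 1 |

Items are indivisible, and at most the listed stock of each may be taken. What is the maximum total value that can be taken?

$18

Top feasible selections:
- 1×grapes: weight 3, value 18
- 1×peaches: weight 11, value 10
Best: $18.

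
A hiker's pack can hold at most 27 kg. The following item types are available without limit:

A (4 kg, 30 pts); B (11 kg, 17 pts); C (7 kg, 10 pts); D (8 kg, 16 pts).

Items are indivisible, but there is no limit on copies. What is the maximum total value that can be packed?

180 pts

Best value-per-unit is A at 30/4, and filling with it alone uses weight 6×4=24. No mix of the others beats 6×30 = 180.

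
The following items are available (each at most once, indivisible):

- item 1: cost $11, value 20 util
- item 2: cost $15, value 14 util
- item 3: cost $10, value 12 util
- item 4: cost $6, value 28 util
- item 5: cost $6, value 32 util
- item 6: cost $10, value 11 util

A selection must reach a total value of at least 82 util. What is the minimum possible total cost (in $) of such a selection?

32

Subsets with value ≥ 82, sorted by total cost:
- item 3+item 4+item 5+item 6: cost 32, value 83
- item 1+item 3+item 4+item 5: cost 33, value 92
- item 1+item 4+item 5+item 6: cost 33, value 91
Minimum cost: 32 $.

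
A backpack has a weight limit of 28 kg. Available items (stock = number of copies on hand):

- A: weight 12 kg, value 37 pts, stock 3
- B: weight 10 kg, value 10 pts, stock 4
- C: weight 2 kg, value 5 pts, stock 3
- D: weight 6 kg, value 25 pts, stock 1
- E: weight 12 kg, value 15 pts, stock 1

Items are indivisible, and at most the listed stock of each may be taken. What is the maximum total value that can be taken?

Best selections within weight 28 and stock limits:
- 2×A + 2×C: weight 28, value 84
- 2×A + 1×C: weight 26, value 79
- 1×A + 3×C + 1×D: weight 24, value 77
Best: 84 pts.

84 pts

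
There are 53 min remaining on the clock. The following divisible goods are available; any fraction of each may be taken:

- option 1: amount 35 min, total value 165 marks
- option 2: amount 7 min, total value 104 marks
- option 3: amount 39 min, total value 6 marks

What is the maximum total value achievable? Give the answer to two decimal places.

270.69

Take in order of value per unit:
- option 2 (104/7 per unit): all 7 → value 104, running total 104.00
- option 1 (165/35 per unit): all 35 → value 165, running total 269.00
- option 3 (6/39 per unit): 11 of 39 → value 11×6/39 = 1.6923, running total 270.69
Total 270.69.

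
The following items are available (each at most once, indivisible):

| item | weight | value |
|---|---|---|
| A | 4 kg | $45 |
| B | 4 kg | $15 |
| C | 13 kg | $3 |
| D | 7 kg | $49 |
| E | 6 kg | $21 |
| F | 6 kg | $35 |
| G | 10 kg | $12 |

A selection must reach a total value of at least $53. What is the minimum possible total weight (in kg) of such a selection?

Subsets with value ≥ 53, sorted by total weight:
- A+B: weight 8, value 60
- A+F: weight 10, value 80
Minimum weight: 8 kg.

8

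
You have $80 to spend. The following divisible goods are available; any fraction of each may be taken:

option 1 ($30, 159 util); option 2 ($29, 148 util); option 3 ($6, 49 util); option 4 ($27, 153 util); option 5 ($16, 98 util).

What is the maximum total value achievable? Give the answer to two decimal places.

Take in order of value per unit:
- option 3 (49/6 per unit): all 6 → value 49, running total 49.00
- option 5 (98/16 per unit): all 16 → value 98, running total 147.00
- option 4 (153/27 per unit): all 27 → value 153, running total 300.00
- option 1 (159/30 per unit): all 30 → value 159, running total 459.00
- option 2 (148/29 per unit): 1 of 29 → value 1×148/29 = 5.1034, running total 464.10
Total 464.10.

464.10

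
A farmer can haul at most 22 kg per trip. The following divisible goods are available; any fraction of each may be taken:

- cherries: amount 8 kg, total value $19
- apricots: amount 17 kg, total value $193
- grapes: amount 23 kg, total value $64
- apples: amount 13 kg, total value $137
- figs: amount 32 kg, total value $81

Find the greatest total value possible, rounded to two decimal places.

Take in order of value per unit:
- apricots (193/17 per unit): all 17 → value 193, running total 193.00
- apples (137/13 per unit): 5 of 13 → value 5×137/13 = 52.6923, running total 245.69
Total 245.69.

245.69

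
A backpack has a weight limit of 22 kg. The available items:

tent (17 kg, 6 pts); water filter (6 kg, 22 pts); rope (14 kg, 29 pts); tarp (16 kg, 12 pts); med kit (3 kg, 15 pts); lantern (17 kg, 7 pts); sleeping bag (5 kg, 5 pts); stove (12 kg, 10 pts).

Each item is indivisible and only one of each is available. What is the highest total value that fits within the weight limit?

51 pts

This is a 0/1 knapsack; check combinations near the capacity.
- water filter+rope: weight 6+14=20, value 22+29=51
- rope+med kit+sleeping bag: weight 14+3+5=22, value 29+15+5=49
- water filter+med kit+stove: weight 6+3+12=21, value 22+15+10=47
Best: 51 pts.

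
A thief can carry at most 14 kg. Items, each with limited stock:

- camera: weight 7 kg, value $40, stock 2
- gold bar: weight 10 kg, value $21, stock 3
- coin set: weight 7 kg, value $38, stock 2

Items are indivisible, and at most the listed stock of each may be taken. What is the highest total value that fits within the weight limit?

$80

Top feasible selections:
- 2×camera: weight 14, value 80
- 1×camera + 1×coin set: weight 14, value 78
- 2×coin set: weight 14, value 76
- 1×camera: weight 7, value 40
Best: $80.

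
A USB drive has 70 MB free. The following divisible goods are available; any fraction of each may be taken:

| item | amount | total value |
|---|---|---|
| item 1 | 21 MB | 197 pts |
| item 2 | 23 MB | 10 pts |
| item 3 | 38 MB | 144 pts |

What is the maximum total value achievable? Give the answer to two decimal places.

345.78

Take in order of value per unit:
- item 1 (197/21 per unit): all 21 → value 197, running total 197.00
- item 3 (144/38 per unit): all 38 → value 144, running total 341.00
- item 2 (10/23 per unit): 11 of 23 → value 11×10/23 = 4.7826, running total 345.78
Total 345.78.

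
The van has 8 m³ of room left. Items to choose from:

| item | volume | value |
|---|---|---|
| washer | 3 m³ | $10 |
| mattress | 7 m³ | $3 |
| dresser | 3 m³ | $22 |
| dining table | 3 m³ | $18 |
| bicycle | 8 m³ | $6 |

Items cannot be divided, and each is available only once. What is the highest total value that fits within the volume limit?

Check high-value combinations within 8 m³:
- dresser+dining table: volume 3+3=6, value 22+18=40
- washer+dresser: volume 3+3=6, value 10+22=32
- washer+dining table: volume 3+3=6, value 10+18=28
- dresser: volume 3, value 22
- dining table: volume 3, value 18
Best: $40.

$40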